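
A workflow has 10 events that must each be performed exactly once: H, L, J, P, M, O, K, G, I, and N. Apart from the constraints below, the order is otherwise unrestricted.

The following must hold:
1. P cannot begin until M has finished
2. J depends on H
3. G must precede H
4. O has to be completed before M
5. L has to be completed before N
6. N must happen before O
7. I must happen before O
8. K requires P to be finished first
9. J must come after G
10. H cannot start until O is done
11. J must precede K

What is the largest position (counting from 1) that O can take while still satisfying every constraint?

5

Following every chain forward from O, the events that must come later are H, J, P, M, K — 5 of them.
With 5 mandatory successors out of 10 events total, the latest slot for O is 10−5 = 5, and it's reachable by doing all non-successors before O.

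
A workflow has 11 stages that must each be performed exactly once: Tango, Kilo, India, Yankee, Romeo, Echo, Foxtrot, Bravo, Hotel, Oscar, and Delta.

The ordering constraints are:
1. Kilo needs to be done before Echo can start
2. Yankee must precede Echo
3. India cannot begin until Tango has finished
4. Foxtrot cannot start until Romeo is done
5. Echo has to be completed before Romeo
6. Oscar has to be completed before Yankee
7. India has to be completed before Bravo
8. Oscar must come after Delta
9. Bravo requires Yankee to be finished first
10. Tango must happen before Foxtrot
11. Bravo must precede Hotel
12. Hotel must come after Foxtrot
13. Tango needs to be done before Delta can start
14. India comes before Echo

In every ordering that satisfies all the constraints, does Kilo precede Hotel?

Yes

Chaining the stated constraints: Kilo → Echo → Romeo → Foxtrot → Hotel.
So Kilo must precede Hotel in any valid ordering.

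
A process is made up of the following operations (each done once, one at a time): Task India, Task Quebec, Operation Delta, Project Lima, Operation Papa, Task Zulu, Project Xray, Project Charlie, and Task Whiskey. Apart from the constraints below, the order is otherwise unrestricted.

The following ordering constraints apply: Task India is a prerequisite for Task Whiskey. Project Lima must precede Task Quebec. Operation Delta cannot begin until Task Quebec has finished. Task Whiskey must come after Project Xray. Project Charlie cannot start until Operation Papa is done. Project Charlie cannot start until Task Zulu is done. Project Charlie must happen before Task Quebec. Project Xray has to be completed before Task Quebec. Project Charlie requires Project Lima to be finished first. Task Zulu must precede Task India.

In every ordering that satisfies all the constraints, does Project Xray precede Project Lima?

No chain of constraints connects Project Xray to Project Lima in either direction.
There exist valid orderings with Project Lima before Project Xray, so Project Xray is not required to come first.

No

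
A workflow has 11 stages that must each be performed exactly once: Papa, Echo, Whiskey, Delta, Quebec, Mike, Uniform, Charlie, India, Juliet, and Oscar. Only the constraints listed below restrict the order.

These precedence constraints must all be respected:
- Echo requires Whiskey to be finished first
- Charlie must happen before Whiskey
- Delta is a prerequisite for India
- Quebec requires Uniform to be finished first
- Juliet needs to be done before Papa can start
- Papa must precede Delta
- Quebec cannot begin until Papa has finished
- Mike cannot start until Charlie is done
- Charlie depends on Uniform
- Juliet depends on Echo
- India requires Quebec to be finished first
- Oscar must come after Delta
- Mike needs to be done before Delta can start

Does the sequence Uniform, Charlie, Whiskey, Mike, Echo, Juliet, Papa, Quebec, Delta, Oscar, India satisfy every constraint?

Yes

Checking each listed constraint against this order: for instance, Uniform is in position 1 and Quebec in position 8, so that constraint holds — and the remaining constraints check out the same way.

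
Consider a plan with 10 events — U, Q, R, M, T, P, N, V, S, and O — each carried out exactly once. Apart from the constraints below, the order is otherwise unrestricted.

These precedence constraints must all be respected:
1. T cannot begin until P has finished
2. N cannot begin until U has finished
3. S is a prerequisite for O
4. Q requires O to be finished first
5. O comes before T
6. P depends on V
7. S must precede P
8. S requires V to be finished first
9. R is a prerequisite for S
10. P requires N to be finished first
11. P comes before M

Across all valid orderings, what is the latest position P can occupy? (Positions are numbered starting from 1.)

The events that are forced after P, directly or by a chain of constraints, are M, T. That's 2 events.
So at least 2 events follow P, putting P no later than position 8. That position is achievable by scheduling everything else first.

8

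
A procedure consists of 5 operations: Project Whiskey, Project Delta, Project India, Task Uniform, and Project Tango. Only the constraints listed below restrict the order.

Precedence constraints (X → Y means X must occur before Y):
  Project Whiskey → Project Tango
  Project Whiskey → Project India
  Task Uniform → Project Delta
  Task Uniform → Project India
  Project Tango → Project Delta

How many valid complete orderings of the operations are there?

The operations with no prerequisites are Project Whiskey, Task Uniform; any of them can be placed first.
Counting all ways to extend the partial order to a total order gives 8.

8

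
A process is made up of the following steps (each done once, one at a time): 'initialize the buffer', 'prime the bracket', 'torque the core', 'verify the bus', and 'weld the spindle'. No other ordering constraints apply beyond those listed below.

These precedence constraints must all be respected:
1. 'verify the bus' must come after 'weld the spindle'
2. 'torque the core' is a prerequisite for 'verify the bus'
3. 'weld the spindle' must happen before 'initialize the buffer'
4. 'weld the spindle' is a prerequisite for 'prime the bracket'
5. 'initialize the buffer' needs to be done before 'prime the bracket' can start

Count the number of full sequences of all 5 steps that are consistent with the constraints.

9

The steps with no prerequisites are 'torque the core', 'weld the spindle'; any of them can be placed first.
Systematically extending each partial ordering one step at a time and counting, there are 9 complete orderings.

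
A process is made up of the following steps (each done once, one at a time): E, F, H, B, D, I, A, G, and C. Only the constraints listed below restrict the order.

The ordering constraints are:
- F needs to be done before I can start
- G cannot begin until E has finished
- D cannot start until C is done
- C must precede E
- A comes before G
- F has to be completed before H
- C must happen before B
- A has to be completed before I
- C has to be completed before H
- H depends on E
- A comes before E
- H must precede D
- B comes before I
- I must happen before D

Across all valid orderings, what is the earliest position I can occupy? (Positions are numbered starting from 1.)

5

The steps that are forced before I, directly or transitively, are F, B, A, C. That's 4 steps.
So at minimum 4 steps come before I, putting I no earlier than position 5. That position is achievable by scheduling exactly those predecessors first.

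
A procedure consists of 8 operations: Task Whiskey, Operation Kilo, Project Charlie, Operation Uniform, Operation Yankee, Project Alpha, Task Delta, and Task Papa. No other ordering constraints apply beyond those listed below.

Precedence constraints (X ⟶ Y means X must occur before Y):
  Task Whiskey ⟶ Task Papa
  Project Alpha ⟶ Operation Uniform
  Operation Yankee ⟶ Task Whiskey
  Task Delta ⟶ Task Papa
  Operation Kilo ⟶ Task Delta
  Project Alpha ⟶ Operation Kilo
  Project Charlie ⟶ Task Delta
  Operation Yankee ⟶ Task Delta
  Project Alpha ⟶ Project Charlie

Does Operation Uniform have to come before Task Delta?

Operation Uniform and Task Delta are not related by any chain of constraints.
There exist valid orderings with Task Delta before Operation Uniform, so Operation Uniform is not required to come first.

No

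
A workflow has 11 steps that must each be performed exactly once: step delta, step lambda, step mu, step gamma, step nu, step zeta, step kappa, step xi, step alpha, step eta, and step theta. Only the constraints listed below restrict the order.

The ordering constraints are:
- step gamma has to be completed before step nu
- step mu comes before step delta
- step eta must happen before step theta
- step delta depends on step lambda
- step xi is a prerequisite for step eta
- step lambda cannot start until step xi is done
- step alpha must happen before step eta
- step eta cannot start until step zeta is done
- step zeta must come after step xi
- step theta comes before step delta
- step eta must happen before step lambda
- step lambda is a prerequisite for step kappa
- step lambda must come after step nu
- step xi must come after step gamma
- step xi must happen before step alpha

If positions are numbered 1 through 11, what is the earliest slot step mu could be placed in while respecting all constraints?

1

No constraint forces any other step before step mu, so it can be placed first.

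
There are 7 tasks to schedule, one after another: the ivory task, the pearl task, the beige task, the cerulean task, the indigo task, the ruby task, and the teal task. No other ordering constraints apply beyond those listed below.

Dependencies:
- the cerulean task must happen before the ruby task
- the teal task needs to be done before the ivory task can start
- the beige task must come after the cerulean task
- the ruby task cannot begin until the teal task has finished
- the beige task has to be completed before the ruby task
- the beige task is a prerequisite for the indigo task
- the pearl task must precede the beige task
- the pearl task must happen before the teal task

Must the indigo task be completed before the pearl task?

In fact the dependencies run the other way: the pearl task → the beige task → the indigo task.
So the indigo task never precedes the pearl task.

No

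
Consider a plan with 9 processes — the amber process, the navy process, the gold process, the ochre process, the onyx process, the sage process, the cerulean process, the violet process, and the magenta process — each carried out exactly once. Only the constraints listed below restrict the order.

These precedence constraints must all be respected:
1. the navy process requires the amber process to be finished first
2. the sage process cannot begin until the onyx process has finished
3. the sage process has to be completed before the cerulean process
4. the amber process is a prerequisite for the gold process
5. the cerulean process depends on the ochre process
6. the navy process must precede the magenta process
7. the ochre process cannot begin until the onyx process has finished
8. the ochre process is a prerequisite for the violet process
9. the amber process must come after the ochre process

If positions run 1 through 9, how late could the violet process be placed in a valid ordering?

No constraint forces any process after the violet process, so it can be placed last, in position 9.

9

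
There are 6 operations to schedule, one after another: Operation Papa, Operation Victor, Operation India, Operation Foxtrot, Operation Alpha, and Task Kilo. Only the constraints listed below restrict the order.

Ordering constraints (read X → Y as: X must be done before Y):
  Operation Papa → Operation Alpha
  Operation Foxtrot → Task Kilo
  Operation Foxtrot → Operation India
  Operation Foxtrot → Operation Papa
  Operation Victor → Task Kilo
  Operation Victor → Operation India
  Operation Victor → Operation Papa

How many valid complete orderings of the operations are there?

The operations with no prerequisites are Operation Victor, Operation Foxtrot; any of them can be placed first.
Enumerating by repeatedly choosing an available operation (one whose prerequisites are all placed) gives 24 distinct complete orderings.

24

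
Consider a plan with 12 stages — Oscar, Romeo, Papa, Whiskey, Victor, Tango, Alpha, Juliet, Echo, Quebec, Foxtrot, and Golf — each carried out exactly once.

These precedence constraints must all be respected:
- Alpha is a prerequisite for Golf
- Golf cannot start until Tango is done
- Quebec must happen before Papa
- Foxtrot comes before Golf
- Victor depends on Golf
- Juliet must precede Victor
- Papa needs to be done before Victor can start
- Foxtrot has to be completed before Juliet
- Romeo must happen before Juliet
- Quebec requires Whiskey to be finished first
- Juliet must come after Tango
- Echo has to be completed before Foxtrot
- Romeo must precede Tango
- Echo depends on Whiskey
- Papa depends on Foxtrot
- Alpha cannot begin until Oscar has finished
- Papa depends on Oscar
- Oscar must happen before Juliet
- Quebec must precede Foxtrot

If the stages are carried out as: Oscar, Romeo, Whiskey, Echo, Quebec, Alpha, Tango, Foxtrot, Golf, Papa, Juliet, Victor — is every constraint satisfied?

Yes

Checking each listed constraint against this order: for instance, Oscar is in position 1 and Juliet in position 11, so that constraint holds — and the remaining constraints check out the same way.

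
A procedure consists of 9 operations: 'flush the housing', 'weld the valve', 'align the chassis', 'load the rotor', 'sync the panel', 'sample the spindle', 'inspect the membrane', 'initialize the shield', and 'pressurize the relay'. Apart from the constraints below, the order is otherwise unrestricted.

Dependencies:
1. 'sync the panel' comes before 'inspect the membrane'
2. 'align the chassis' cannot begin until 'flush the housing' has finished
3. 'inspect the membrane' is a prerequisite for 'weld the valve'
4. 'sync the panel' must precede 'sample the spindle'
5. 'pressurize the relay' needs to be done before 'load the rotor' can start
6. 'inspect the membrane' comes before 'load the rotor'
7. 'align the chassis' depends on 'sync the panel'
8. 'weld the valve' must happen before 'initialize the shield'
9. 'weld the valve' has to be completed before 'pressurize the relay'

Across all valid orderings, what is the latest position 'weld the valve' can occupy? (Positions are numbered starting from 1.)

Following every chain forward from 'weld the valve', the operations that must come later are 'load the rotor', 'initialize the shield', 'pressurize the relay' — 3 of them.
With 3 mandatory successors out of 9 operations total, the latest slot for 'weld the valve' is 9−3 = 6, and it's reachable by doing all non-successors before 'weld the valve'.

6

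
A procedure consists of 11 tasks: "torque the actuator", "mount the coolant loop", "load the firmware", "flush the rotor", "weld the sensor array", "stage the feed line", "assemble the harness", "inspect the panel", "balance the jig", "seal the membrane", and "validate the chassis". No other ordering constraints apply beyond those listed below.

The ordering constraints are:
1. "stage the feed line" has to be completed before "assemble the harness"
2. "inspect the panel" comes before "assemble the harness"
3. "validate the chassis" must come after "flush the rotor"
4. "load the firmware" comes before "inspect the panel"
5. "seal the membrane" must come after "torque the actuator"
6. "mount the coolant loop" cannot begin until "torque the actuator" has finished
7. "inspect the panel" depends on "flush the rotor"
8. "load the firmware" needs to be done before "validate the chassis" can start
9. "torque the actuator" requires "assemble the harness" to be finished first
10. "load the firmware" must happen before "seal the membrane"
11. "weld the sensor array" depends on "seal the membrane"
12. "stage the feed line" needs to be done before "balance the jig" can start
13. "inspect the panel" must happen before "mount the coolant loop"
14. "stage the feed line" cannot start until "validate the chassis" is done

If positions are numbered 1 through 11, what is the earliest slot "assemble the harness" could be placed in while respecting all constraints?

6

The tasks that are forced before "assemble the harness", directly or transitively, are "load the firmware", "flush the rotor", "stage the feed line", "inspect the panel", "validate the chassis". That's 5 tasks.
So at minimum 5 tasks come before "assemble the harness", putting "assemble the harness" no earlier than position 6. That position is achievable by scheduling exactly those predecessors first.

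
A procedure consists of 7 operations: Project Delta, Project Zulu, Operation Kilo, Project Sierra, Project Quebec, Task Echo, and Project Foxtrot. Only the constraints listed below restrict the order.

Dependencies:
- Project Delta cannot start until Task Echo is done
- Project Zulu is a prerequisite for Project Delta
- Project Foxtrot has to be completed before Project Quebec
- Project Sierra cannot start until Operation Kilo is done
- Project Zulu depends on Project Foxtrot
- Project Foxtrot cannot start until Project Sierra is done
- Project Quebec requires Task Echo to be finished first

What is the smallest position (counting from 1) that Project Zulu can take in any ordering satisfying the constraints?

The operations that are forced before Project Zulu, directly or transitively, are Operation Kilo, Project Sierra, Project Foxtrot. That's 3 operations.
So at minimum 3 operations come before Project Zulu, putting Project Zulu no earlier than position 4. That position is achievable by scheduling exactly those predecessors first.

4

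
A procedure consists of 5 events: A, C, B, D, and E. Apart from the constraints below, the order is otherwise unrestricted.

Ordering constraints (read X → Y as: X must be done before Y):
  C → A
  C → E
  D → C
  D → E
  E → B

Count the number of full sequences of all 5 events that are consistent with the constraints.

Only D has no prerequisites, so it must go first.
Counting all ways to extend the partial order to a total order gives 3.

3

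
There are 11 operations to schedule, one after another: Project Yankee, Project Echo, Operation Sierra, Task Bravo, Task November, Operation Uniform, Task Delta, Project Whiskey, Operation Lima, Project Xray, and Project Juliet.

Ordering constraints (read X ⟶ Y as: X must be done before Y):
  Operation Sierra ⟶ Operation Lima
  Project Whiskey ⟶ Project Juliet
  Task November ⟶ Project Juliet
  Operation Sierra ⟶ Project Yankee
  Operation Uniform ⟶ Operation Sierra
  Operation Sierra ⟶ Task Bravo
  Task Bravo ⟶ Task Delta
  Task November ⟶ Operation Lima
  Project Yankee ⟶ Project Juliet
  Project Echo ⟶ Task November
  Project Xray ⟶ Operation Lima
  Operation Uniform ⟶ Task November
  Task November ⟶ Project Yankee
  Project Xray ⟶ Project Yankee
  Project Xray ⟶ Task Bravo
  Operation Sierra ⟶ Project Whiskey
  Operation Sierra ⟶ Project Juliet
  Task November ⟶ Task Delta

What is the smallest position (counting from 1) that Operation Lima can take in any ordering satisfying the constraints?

6

The operations that are forced before Operation Lima, directly or transitively, are Project Echo, Operation Sierra, Task November, Operation Uniform, Project Xray. That's 5 operations.
So at minimum 5 operations come before Operation Lima, putting Operation Lima no earlier than position 6. That position is achievable by scheduling exactly those predecessors first.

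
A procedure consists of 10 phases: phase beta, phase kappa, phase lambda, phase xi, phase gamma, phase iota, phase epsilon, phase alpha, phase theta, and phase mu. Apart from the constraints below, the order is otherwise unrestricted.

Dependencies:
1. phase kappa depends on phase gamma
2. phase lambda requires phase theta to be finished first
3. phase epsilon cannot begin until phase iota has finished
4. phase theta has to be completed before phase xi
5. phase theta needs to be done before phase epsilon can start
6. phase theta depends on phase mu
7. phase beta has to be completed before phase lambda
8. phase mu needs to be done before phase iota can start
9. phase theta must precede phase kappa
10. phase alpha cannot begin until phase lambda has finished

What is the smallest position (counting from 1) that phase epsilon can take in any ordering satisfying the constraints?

4

Every phase that must precede phase epsilon has to come before it. Tracing all chains that end at phase epsilon, those phases are: phase iota, phase theta, phase mu — 3 in total.
With 3 mandatory predecessors, the earliest phase epsilon can sit is position 3+1 = 4, and placing just those 3 first achieves it.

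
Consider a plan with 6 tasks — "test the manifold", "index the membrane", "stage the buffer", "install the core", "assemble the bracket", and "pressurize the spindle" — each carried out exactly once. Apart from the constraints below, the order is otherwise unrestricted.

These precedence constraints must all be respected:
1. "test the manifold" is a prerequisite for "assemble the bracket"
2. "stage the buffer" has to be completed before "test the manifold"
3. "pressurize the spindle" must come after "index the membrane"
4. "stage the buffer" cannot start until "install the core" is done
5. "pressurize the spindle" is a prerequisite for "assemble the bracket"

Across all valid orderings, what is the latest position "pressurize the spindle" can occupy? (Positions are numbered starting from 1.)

Following the constraints forward from "pressurize the spindle", its only required successor is "assemble the bracket".
With 1 mandatory successor out of 6 tasks total, the latest slot for "pressurize the spindle" is 6−1 = 5, and it's reachable by doing all non-successors before "pressurize the spindle".

5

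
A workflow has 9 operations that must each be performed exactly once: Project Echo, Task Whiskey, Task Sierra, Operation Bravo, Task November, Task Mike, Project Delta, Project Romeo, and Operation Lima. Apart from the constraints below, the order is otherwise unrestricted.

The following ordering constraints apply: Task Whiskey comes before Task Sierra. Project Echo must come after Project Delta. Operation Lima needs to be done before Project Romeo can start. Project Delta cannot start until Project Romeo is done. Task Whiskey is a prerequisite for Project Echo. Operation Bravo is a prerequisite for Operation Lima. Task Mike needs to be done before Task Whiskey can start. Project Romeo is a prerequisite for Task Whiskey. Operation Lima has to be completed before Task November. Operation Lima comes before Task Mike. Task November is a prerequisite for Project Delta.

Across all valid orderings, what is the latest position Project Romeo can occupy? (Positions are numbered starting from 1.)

5

Every operation that must follow Project Romeo has to come after it. Tracing all chains starting from Project Romeo, those operations are: Project Echo, Task Whiskey, Task Sierra, Project Delta — 4 in total.
So at least 4 operations follow Project Romeo, putting Project Romeo no later than position 5. That position is achievable by scheduling everything else first.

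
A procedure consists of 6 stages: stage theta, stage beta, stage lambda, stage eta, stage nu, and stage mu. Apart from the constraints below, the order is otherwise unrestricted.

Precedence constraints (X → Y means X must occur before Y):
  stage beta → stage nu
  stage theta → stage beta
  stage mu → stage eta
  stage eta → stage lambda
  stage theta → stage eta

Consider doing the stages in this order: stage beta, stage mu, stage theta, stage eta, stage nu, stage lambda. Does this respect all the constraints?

No

Here stage theta comes after stage beta.
That contradicts the constraint that stage theta must precede stage beta.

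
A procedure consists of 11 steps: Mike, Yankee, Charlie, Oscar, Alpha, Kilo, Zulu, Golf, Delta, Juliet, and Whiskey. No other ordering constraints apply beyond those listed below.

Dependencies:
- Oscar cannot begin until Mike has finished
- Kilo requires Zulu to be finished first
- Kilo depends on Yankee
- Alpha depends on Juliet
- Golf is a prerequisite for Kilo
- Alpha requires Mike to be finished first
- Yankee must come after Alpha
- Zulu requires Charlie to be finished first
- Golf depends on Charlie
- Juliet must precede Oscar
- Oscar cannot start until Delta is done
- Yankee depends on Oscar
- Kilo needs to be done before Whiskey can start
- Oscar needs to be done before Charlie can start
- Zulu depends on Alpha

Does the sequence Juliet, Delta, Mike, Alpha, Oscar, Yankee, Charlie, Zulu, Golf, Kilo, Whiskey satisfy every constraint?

Checking each listed constraint against this order: for instance, Juliet is in position 1 and Oscar in position 5, so that constraint holds — and the remaining constraints check out the same way.

Yes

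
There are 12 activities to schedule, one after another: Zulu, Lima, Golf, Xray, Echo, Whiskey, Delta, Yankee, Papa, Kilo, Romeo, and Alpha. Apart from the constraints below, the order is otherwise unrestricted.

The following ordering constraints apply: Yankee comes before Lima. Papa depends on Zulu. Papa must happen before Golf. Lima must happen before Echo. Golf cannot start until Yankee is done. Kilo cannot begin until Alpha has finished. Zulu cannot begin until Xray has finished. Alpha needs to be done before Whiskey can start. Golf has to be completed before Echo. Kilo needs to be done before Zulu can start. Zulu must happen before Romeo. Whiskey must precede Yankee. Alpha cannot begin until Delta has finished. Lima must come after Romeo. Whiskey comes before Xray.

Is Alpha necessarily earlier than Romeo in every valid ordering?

There is a constraint chain Alpha → Kilo → Zulu → Romeo.
So Alpha must precede Romeo in any valid ordering.

Yes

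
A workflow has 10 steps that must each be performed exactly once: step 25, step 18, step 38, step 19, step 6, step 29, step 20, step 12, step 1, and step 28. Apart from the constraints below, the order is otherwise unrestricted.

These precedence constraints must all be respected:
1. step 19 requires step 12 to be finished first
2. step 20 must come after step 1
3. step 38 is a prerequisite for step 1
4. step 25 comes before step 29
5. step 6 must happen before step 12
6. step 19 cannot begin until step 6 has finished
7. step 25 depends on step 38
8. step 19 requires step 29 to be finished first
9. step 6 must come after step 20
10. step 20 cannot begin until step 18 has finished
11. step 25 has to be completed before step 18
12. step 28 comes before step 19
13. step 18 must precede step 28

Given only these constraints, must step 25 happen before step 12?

Chaining the stated constraints: step 25 → step 18 → step 20 → step 6 → step 12.
That forces step 25 before step 12 in every valid schedule.

Yes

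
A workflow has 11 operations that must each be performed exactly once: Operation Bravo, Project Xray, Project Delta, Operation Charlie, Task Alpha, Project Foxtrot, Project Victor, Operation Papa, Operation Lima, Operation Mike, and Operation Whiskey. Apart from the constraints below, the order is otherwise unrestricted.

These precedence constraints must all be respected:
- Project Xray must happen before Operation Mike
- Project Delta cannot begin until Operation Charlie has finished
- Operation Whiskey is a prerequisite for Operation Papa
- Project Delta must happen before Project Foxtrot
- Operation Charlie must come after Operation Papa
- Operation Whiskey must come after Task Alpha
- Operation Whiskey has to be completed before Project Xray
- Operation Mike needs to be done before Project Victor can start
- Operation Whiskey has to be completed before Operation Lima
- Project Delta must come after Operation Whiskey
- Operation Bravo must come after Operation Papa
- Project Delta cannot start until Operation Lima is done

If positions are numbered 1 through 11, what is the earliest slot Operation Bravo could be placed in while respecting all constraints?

4

Every operation that must precede Operation Bravo has to come before it. Tracing all chains that end at Operation Bravo, those operations are: Task Alpha, Operation Papa, Operation Whiskey — 3 in total.
With 3 mandatory predecessors, the earliest Operation Bravo can sit is position 3+1 = 4, and placing just those 3 first achieves it.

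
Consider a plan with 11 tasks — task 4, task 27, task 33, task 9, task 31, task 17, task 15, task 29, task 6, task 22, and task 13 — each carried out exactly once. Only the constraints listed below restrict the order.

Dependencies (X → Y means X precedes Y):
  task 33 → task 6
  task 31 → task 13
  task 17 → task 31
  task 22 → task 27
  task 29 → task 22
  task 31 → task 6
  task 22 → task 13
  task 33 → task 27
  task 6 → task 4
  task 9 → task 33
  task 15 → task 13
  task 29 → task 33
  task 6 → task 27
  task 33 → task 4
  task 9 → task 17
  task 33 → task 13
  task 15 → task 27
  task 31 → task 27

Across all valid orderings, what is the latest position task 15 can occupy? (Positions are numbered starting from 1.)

Following every chain forward from task 15, the tasks that must come later are task 27, task 13 — 2 of them.
With 2 mandatory successors out of 11 tasks total, the latest slot for task 15 is 11−2 = 9, and it's reachable by doing all non-successors before task 15.

9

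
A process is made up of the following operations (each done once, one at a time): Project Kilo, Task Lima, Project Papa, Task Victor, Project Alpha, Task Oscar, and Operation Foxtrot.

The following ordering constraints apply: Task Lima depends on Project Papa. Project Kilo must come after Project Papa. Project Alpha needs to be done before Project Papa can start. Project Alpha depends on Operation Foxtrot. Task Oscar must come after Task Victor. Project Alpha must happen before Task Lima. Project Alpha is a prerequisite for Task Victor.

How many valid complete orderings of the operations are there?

20

Operation Foxtrot is the only operation with nothing required before it, so every ordering starts there.
Counting all ways to extend the partial order to a total order gives 20.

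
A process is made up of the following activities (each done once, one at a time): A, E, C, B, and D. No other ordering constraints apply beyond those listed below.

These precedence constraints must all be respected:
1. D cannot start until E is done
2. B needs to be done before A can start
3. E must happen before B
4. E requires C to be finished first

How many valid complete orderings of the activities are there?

3

C is the only activity with nothing required before it, so every ordering starts there.
Enumerating by repeatedly choosing an available activity (one whose prerequisites are all placed) gives 3 distinct complete orderings.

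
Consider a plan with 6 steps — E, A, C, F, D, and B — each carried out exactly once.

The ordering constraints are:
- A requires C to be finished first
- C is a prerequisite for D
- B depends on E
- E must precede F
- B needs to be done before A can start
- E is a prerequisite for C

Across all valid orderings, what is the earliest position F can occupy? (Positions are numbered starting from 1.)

The only step forced before F (directly or transitively) is E.
With 1 mandatory predecessor, the earliest F can sit is position 1+1 = 2, and placing just that one first achieves it.

2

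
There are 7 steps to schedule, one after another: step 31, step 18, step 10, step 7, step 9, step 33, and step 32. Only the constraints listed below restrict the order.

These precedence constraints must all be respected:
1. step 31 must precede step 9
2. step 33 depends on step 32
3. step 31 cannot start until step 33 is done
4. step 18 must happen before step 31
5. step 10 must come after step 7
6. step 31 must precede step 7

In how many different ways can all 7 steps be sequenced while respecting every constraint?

9

The steps with no prerequisites are step 18, step 32; any of them can be placed first.
Systematically extending each partial ordering one step at a time and counting, there are 9 complete orderings.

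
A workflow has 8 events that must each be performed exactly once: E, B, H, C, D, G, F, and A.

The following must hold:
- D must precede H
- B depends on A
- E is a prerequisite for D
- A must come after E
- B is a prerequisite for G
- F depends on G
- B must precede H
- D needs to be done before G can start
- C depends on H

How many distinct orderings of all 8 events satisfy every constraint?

18

E is the only event with nothing required before it, so every ordering starts there.
Enumerating by repeatedly choosing an available event (one whose prerequisites are all placed) gives 18 distinct complete orderings.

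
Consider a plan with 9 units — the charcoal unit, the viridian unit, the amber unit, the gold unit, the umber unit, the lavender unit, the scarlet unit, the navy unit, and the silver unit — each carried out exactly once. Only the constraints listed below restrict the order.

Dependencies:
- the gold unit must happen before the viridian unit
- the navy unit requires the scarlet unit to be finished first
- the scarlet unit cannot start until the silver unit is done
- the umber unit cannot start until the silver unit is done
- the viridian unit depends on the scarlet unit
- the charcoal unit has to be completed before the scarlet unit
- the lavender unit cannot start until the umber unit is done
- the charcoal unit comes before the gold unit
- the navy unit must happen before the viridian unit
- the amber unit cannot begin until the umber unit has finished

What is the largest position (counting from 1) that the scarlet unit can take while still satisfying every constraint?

7

The units that are forced after the scarlet unit, directly or by a chain of constraints, are the viridian unit, the navy unit. That's 2 units.
With 2 mandatory successors out of 9 units total, the latest slot for the scarlet unit is 9−2 = 7, and it's reachable by doing all non-successors before the scarlet unit.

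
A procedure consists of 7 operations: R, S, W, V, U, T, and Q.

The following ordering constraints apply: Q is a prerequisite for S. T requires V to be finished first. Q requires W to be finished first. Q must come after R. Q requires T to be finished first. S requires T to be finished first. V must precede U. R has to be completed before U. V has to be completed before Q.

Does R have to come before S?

Following the dependencies: R → Q → S.
Hence R necessarily comes before S.

Yes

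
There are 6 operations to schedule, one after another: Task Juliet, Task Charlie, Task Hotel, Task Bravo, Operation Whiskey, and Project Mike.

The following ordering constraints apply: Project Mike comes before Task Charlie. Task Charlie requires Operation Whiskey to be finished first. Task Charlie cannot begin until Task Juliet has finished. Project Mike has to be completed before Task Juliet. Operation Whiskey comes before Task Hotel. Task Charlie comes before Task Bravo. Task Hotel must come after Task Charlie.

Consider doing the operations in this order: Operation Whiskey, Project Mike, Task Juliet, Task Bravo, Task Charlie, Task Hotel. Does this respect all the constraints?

No

The sequence places Task Bravo ahead of Task Charlie.
That contradicts the constraint that Task Charlie must precede Task Bravo.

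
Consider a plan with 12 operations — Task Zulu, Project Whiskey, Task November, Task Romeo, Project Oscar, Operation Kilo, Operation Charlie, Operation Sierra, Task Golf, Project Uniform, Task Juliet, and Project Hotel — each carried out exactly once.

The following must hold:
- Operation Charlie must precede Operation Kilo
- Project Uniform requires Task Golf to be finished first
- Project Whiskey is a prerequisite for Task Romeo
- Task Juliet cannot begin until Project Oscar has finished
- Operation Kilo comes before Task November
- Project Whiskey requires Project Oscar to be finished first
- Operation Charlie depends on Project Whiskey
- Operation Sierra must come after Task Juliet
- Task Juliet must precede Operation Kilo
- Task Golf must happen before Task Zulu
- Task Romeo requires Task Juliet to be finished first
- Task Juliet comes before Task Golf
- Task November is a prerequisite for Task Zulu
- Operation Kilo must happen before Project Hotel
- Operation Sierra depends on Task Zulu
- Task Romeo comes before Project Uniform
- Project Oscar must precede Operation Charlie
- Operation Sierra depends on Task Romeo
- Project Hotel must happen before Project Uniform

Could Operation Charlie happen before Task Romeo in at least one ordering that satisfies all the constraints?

Yes

The constraints leave Operation Charlie and Task Romeo unordered relative to each other; nothing requires Task Romeo earlier.
That means at least one valid schedule has Operation Charlie before Task Romeo.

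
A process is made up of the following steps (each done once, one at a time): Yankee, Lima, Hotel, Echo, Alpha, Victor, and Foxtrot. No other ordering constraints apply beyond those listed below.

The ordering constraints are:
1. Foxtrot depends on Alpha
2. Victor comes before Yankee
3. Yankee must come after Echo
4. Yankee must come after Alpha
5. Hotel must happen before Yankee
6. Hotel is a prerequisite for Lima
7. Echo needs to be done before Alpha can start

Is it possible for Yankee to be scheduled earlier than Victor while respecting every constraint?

Following Victor → Yankee, Victor must precede Yankee in every valid ordering.
Hence Yankee can never be scheduled before Victor.

No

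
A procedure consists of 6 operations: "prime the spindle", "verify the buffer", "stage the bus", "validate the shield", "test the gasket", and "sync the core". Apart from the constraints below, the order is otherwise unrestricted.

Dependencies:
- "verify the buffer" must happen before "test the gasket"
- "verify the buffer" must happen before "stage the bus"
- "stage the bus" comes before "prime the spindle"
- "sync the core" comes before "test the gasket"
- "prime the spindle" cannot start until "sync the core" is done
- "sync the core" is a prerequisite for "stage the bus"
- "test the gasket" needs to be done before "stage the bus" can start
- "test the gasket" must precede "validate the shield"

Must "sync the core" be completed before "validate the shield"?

Yes

Tracing the constraints gives a chain: "sync the core" → "test the gasket" → "validate the shield".
That forces "sync the core" before "validate the shield" in every valid schedule.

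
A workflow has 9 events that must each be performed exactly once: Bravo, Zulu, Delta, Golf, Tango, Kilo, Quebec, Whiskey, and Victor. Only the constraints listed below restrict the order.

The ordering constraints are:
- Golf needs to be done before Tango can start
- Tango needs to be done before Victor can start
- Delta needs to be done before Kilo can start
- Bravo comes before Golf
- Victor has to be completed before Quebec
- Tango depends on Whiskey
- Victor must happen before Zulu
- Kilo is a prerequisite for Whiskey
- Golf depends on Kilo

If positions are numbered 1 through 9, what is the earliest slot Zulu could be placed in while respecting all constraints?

8

The events that are forced before Zulu, directly or transitively, are Bravo, Delta, Golf, Tango, Kilo, Whiskey, Victor. That's 7 events.
With 7 mandatory predecessors, the earliest Zulu can sit is position 7+1 = 8, and placing just those 7 first achieves it.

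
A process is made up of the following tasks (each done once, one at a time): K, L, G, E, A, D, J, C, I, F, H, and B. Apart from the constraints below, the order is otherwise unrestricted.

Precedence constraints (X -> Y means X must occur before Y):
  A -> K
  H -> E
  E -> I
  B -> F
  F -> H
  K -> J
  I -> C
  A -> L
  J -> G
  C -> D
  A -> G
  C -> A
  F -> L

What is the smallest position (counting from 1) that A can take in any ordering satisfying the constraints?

7

Every task that must precede A has to come before it. Tracing all chains that end at A, those tasks are: E, C, I, F, H, B — 6 in total.
So at minimum 6 tasks come before A, putting A no earlier than position 7. That position is achievable by scheduling exactly those predecessors first.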